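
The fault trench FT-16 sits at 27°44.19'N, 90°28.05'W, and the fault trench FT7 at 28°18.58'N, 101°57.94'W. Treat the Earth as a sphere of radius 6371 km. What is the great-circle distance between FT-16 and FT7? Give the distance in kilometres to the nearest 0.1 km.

FT-16: φ = +27.73650°, λ = -90.46750°
FT7: φ = +28.30967°, λ = -101.96567°
Δφ = 0.5732°,  Δλ = -11.4982°
a = sin²(Δφ/2) + cos φ₁ cos φ₂ sin²(Δλ/2) = 0.007844
c = 2·arcsin(√a) = 0.177368 rad = 10.1624°
d = R·c = 6371 × 0.177368 = 1130.0 km

1130.0 km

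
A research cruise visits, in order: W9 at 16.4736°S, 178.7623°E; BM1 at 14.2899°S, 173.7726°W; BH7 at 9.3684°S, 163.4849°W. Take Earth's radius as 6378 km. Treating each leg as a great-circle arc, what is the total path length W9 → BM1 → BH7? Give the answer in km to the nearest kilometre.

2084 km

W9→BM1: c = 0.131263 rad, d = 837.19 km
BM1→BH7: c = 0.195546 rad, d = 1247.19 km
Total = 837.19 + 1247.19 = 2084.38 km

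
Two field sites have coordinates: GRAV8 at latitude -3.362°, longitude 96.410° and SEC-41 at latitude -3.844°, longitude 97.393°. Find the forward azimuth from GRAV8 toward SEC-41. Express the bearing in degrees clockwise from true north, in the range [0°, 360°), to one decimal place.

Δλ = 0.9830°
y = sin Δλ · cos φ₂ = 0.017117
x = cos φ₁ sin φ₂ − sin φ₁ cos φ₂ cos Δλ = -0.008421
θ = atan2(y, x) = 116.1955° → 116.1955° (mod 360°)

116.2°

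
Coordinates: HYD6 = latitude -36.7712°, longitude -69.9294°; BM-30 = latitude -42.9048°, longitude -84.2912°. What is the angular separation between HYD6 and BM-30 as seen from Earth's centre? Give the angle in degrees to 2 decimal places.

Δφ = -6.1336°,  Δλ = -14.3618°
a = sin²(Δφ/2) + cos φ₁ cos φ₂ sin²(Δλ/2) = 0.012031
c = 2·arcsin(√a) = 0.219810 rad = 12.5942°

12.59°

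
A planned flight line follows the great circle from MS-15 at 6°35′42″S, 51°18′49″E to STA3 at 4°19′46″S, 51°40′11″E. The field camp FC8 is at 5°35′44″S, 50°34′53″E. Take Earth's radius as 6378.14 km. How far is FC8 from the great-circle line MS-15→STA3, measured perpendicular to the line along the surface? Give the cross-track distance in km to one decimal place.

97.4 km

MS-15: φ = -6.59500°, λ = +51.31361°
STA3: φ = -4.32944°, λ = +51.66972°
FC8: φ = -5.59556°, λ = +50.58139°
δ₁₃ = central angle MS-15→FC8 = 0.021581 rad  (haversine)
θ₁₃ = bearing MS-15→FC8 = 323.888°,  θ₁₂ = bearing MS-15→STA3 = 8.911°
dₓₜ = R·arcsin(sin δ₁₃ · sin(θ₁₃ − θ₁₂)) = 6378.14·arcsin(0.02158·sin(314.977°)) = -97.368 km
|dₓₜ| = 97.368 km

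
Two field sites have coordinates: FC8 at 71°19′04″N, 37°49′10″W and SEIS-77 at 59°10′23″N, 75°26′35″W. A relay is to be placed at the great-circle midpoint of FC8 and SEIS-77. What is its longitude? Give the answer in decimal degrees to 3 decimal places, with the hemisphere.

61.125°W

FC8: φ = +71.31778°, λ = -37.81944°
SEIS-77: φ = +59.17306°, λ = -75.44306°
Bx = cos φ₂ cos Δλ = 0.405877,  By = cos φ₂ sin Δλ = -0.312834
φₘ = atan2(sin φ₁ + sin φ₂, √((cos φ₁ + Bx)² + By²)) = 66.35531°
λₘ = λ₁ + atan2(By, cos φ₁ + Bx) = -61.12507°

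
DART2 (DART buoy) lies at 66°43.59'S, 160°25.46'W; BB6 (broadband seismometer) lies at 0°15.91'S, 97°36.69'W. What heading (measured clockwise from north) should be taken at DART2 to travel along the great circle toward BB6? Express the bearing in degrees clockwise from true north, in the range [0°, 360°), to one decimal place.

DART2: φ = -66.72650°, λ = -160.42433°
BB6: φ = -0.26517°, λ = -97.61150°
Δλ = 62.8128°
y = sin Δλ · cos φ₂ = 0.889509
x = cos φ₁ sin φ₂ − sin φ₁ cos φ₂ cos Δλ = 0.417887
θ = atan2(y, x) = 64.8361° → 64.8361° (mod 360°)

64.8°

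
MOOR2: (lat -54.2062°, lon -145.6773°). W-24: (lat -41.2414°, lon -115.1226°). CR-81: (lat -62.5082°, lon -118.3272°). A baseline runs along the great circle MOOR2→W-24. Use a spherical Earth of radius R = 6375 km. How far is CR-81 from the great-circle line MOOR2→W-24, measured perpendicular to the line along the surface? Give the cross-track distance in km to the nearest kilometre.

δ₁₃ = central angle MOOR2→CR-81 = 0.286141 rad  (haversine)
θ₁₃ = bearing MOOR2→CR-81 = 131.289°,  θ₁₂ = bearing MOOR2→W-24 = 69.930°
dₓₜ = R·arcsin(sin δ₁₃ · sin(θ₁₃ − θ₁₂)) = 6375·arcsin(0.28225·sin(61.359°)) = 1595.809 km
|dₓₜ| = 1595.809 km

1596 km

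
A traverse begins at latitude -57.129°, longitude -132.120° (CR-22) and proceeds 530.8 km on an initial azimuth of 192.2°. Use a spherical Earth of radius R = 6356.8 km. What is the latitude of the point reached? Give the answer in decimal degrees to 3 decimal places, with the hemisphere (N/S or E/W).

61.789°S

δ = d/R = 530.8/6356.8 = 0.083501 rad
φ₂ = arcsin(sin φ₁ cos δ + cos φ₁ sin δ cos θ)
   = arcsin(-0.83989·0.99652 + 0.54275·0.08340·-0.97742) = -61.78910°
λ₂ = λ₁ + atan2(sin θ sin δ cos φ₁, cos δ − sin φ₁ sin φ₂) = -134.25678°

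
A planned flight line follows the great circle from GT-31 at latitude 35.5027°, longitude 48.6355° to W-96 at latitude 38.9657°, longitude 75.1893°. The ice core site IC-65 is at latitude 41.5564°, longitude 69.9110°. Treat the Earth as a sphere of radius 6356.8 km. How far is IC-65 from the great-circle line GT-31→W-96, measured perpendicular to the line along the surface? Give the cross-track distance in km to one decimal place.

307.8 km

δ₁₃ = central angle GT-31→IC-65 = 0.308120 rad  (haversine)
θ₁₃ = bearing GT-31→IC-65 = 63.551°,  θ₁₂ = bearing GT-31→W-96 = 72.734°
dₓₜ = R·arcsin(sin δ₁₃ · sin(θ₁₃ − θ₁₂)) = 6356.8·arcsin(0.30327·sin(-9.183°)) = -307.787 km
|dₓₜ| = 307.787 km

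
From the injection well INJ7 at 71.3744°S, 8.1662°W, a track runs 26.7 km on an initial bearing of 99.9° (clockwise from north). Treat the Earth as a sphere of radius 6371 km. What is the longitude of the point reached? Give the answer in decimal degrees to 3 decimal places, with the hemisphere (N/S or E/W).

δ = d/R = 26.7/6371 = 0.004191 rad
φ₂ = arcsin(sin φ₁ cos δ + cos φ₁ sin δ cos θ)
   = arcsin(-0.94763·0.99999 + 0.31938·0.00419·-0.17193) = -71.41423°
λ₂ = λ₁ + atan2(sin θ sin δ cos φ₁, cos δ − sin φ₁ sin φ₂) = -7.42402°

7.424°W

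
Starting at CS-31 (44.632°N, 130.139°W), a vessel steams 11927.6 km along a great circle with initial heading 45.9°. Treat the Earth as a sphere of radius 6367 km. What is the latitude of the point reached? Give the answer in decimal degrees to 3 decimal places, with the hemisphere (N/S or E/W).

δ = d/R = 11927.6/6367 = 1.873347 rad
φ₂ = arcsin(sin φ₁ cos δ + cos φ₁ sin δ cos θ)
   = arcsin(0.70255·-0.29796 + 0.71163·0.95458·0.69591) = 15.27262°
λ₂ = λ₁ + atan2(sin θ sin δ cos φ₁, cos δ − sin φ₁ sin φ₂) = 4.57685°

15.273°N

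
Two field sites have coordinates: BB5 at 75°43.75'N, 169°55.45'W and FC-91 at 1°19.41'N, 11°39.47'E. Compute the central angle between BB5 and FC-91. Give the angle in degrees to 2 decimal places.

BB5: φ = +75.72917°, λ = -169.92417°
FC-91: φ = +1.32350°, λ = +11.65783°
Δφ = -74.4057°,  Δλ = -178.4180°
a = sin²(Δφ/2) + cos φ₁ cos φ₂ sin²(Δλ/2) = 0.611981
c = 2·arcsin(√a) = 1.796674 rad = 102.9418°

102.94°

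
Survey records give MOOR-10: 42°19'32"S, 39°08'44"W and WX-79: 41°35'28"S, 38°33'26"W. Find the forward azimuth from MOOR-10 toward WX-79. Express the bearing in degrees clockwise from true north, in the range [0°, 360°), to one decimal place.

31.0°

MOOR-10: φ = -42.32556°, λ = -39.14556°
WX-79: φ = -41.59111°, λ = -38.55722°
Δλ = 0.5883°
y = sin Δλ · cos φ₂ = 0.007680
x = cos φ₁ sin φ₂ − sin φ₁ cos φ₂ cos Δλ = 0.012792
θ = atan2(y, x) = 30.9790° → 30.9790° (mod 360°)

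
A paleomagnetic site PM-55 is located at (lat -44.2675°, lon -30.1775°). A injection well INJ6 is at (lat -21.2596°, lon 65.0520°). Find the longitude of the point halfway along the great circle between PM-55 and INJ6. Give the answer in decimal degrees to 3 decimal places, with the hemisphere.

Bx = cos φ₂ cos Δλ = -0.084943,  By = cos φ₂ sin Δλ = 0.928068
φₘ = atan2(sin φ₁ + sin φ₂, √((cos φ₁ + Bx)² + By²)) = -43.37993°
λₘ = λ₁ + atan2(By, cos φ₁ + Bx) = 25.60427°

25.604°E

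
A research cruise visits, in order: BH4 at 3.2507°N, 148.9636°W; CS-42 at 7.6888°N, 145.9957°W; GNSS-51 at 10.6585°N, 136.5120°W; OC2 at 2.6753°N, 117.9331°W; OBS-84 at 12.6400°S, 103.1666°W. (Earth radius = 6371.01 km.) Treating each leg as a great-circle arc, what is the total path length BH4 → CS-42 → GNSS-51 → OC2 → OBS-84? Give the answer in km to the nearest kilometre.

6277 km

BH4→CS-42: c = 0.093045 rad, d = 592.79 km
CS-42→GNSS-51: c = 0.171405 rad, d = 1092.02 km
GNSS-51→OC2: c = 0.350650 rad, d = 2234.00 km
OC2→OBS-84: c = 0.370089 rad, d = 2357.84 km
Total = 592.79 + 1092.02 + 2234.00 + 2357.84 = 6276.65 km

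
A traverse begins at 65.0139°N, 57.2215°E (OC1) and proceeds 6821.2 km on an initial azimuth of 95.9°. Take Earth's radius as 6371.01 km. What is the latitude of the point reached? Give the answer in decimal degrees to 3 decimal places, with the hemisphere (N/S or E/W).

δ = d/R = 6821.2/6371.01 = 1.070662 rad
φ₂ = arcsin(sin φ₁ cos δ + cos φ₁ sin δ cos θ)
   = arcsin(0.90641·0.47954 + 0.42240·0.87752·-0.10279) = 23.36340°
λ₂ = λ₁ + atan2(sin θ sin δ cos φ₁, cos δ − sin φ₁ sin φ₂) = 129.17960°

23.363°N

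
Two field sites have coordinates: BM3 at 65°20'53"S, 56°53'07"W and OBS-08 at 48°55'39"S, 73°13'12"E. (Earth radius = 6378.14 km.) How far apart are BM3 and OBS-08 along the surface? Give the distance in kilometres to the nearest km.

6615 km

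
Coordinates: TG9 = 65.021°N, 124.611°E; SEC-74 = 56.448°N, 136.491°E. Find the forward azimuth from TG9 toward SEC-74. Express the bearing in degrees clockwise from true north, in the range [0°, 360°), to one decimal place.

Δλ = 11.8800°
y = sin Δλ · cos φ₂ = 0.113779
x = cos φ₁ sin φ₂ − sin φ₁ cos φ₂ cos Δλ = -0.138339
θ = atan2(y, x) = 140.5638° → 140.5638° (mod 360°)

140.6°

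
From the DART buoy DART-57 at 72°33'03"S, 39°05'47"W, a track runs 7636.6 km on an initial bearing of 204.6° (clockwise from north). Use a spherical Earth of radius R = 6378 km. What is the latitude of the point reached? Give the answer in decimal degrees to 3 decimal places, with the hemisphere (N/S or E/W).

37.006°S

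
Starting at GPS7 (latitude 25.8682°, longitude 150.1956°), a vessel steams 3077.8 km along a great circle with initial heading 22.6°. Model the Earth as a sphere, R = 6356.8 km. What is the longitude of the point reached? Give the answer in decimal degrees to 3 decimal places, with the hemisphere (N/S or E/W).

166.568°E

δ = d/R = 3077.8/6356.8 = 0.484174 rad
φ₂ = arcsin(sin φ₁ cos δ + cos φ₁ sin δ cos θ)
   = arcsin(0.43630·0.88506 + 0.89980·0.46548·0.92321) = 50.60855°
λ₂ = λ₁ + atan2(sin θ sin δ cos φ₁, cos δ − sin φ₁ sin φ₂) = 166.56763°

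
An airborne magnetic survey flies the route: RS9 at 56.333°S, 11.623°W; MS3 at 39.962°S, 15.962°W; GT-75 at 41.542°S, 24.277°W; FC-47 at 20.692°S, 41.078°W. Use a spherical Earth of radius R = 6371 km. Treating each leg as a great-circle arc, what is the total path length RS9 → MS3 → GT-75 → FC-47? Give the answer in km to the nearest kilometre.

5375 km

RS9→MS3: c = 0.290017 rad, d = 1847.70 km
MS3→GT-75: c = 0.113293 rad, d = 721.79 km
GT-75→FC-47: c = 0.440291 rad, d = 2805.10 km
Total = 1847.70 + 721.79 + 2805.10 = 5374.58 km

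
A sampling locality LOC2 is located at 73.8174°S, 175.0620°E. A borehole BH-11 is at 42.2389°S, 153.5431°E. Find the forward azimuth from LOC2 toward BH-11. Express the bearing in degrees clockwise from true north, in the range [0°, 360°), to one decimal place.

Δλ = -21.5189°
y = sin Δλ · cos φ₂ = -0.271566
x = cos φ₁ sin φ₂ − sin φ₁ cos φ₂ cos Δλ = 0.474106
θ = atan2(y, x) = -29.8039° → 330.1961° (mod 360°)

330.2°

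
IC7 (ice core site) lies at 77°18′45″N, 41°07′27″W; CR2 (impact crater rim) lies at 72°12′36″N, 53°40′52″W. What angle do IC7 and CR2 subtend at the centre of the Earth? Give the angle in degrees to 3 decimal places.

6.049°

IC7: φ = +77.31250°, λ = -41.12417°
CR2: φ = +72.21000°, λ = -53.68111°
Δφ = -5.1025°,  Δλ = -12.5569°
a = sin²(Δφ/2) + cos φ₁ cos φ₂ sin²(Δλ/2) = 0.002784
c = 2·arcsin(√a) = 0.105576 rad = 6.0490°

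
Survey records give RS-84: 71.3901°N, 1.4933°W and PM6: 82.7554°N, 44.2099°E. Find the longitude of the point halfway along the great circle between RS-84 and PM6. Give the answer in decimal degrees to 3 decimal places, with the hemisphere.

Bx = cos φ₂ cos Δλ = 0.088069,  By = cos φ₂ sin Δλ = 0.090258
φₘ = atan2(sin φ₁ + sin φ₂, √((cos φ₁ + Bx)² + By²)) = 77.86518°
λₘ = λ₁ + atan2(By, cos φ₁ + Bx) = 11.00474°

11.005°E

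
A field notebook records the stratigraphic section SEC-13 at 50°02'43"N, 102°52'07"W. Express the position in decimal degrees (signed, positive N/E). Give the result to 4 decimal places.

lat: 50.0453° N → +50.0453°
lon: 102.8686° W → -102.8686°

+50.0453°, -102.8686°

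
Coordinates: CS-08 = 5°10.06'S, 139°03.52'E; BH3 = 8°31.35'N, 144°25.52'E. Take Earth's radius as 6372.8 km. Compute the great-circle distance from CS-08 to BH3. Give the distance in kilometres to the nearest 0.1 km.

1634.9 km

CS-08: φ = -5.16767°, λ = +139.05867°
BH3: φ = +8.52250°, λ = +144.42533°
Δφ = 13.6902°,  Δλ = 5.3667°
a = sin²(Δφ/2) + cos φ₁ cos φ₂ sin²(Δλ/2) = 0.016364
c = 2·arcsin(√a) = 0.256545 rad = 14.6990°
d = R·c = 6372.8 × 0.256545 = 1634.9 km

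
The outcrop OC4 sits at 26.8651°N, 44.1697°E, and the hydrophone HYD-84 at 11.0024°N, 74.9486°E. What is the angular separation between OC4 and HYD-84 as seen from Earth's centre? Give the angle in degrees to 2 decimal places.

33.01°

Δφ = -15.8627°,  Δλ = 30.7789°
a = sin²(Δφ/2) + cos φ₁ cos φ₂ sin²(Δλ/2) = 0.080710
c = 2·arcsin(√a) = 0.576127 rad = 33.0096°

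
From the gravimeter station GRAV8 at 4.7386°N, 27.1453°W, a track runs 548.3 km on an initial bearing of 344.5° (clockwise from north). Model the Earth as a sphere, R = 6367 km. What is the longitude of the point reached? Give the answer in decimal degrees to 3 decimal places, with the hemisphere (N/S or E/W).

δ = d/R = 548.3/6367 = 0.086116 rad
φ₂ = arcsin(sin φ₁ cos δ + cos φ₁ sin δ cos θ)
   = arcsin(0.08261·0.99629 + 0.99658·0.08601·0.96363) = 9.49153°
λ₂ = λ₁ + atan2(sin θ sin δ cos φ₁, cos δ − sin φ₁ sin φ₂) = -28.48065°

28.481°W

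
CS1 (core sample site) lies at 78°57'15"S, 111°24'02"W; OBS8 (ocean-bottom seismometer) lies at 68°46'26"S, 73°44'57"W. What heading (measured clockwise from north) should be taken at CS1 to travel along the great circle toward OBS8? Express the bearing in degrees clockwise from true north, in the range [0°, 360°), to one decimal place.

65.1°

CS1: φ = -78.95417°, λ = -111.40056°
OBS8: φ = -68.77389°, λ = -73.74917°
Δλ = 37.6514°
y = sin Δλ · cos φ₂ = 0.221160
x = cos φ₁ sin φ₂ − sin φ₁ cos φ₂ cos Δλ = 0.102743
θ = atan2(y, x) = 65.0821° → 65.0821° (mod 360°)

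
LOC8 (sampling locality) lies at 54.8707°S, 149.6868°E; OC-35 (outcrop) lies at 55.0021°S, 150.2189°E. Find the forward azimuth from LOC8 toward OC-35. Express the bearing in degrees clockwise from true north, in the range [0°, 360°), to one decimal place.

Δλ = 0.5321°
y = sin Δλ · cos φ₂ = 0.005326
x = cos φ₁ sin φ₂ − sin φ₁ cos φ₂ cos Δλ = -0.002314
θ = atan2(y, x) = 113.4784° → 113.4784° (mod 360°)

113.5°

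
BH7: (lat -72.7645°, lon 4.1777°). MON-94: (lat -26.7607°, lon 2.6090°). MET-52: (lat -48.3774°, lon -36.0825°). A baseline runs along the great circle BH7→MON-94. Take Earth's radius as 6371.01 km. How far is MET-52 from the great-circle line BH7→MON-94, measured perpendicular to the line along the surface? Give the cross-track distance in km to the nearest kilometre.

2762 km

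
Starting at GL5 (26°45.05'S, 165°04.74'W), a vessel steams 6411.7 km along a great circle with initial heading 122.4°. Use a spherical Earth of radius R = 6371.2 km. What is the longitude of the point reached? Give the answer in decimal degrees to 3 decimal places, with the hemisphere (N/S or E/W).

96.085°W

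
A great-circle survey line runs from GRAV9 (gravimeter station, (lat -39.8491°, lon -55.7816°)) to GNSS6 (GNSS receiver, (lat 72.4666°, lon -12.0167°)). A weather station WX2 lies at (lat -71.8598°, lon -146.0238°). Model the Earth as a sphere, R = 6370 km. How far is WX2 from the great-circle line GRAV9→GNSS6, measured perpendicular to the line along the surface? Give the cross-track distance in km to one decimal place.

δ₁₃ = central angle GRAV9→WX2 = 0.917371 rad  (haversine)
θ₁₃ = bearing GRAV9→WX2 = 203.086°,  θ₁₂ = bearing GRAV9→GNSS6 = 13.448°
dₓₜ = R·arcsin(sin δ₁₃ · sin(θ₁₃ − θ₁₂)) = 6370·arcsin(0.79401·sin(189.638°)) = -849.333 km
|dₓₜ| = 849.333 km

849.3 km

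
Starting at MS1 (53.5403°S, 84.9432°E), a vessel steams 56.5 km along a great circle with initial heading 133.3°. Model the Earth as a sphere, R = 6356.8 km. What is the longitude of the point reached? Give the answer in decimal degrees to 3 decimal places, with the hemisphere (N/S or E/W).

δ = d/R = 56.5/6356.8 = 0.008888 rad
φ₂ = arcsin(sin φ₁ cos δ + cos φ₁ sin δ cos θ)
   = arcsin(-0.80428·0.99996 + 0.59426·0.00889·-0.68582) = -53.88792°
λ₂ = λ₁ + atan2(sin θ sin δ cos φ₁, cos δ − sin φ₁ sin φ₂) = 85.57205°

85.572°E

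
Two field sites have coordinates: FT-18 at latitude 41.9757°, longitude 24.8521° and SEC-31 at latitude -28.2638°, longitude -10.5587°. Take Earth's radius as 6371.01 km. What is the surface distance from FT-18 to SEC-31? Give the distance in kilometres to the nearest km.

Δφ = -70.2395°,  Δλ = -35.4108°
a = sin²(Δφ/2) + cos φ₁ cos φ₂ sin²(Δλ/2) = 0.391518
c = 2·arcsin(√a) = 1.352093 rad = 77.4692°
d = R·c = 6371.01 × 1.352093 = 8614.2 km

8614 km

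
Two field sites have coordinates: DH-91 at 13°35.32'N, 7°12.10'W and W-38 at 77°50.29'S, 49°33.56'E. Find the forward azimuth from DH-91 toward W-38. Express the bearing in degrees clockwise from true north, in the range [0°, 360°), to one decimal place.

DH-91: φ = +13.58867°, λ = -7.20167°
W-38: φ = -77.83817°, λ = +49.55933°
Δλ = 56.7610°
y = sin Δλ · cos φ₂ = 0.176206
x = cos φ₁ sin φ₂ − sin φ₁ cos φ₂ cos Δλ = -0.977324
θ = atan2(y, x) = 169.7797° → 169.7797° (mod 360°)

169.8°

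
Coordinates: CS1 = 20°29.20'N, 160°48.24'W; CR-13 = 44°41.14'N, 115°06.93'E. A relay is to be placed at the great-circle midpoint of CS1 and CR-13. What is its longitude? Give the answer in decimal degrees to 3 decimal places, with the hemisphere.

164.199°E

CS1: φ = +20.48667°, λ = -160.80400°
CR-13: φ = +44.68567°, λ = +115.11550°
Bx = cos φ₂ cos Δλ = 0.073324,  By = cos φ₂ sin Δλ = -0.707184
φₘ = atan2(sin φ₁ + sin φ₂, √((cos φ₁ + Bx)² + By²)) = 40.50264°
λₘ = λ₁ + atan2(By, cos φ₁ + Bx) = 164.19902°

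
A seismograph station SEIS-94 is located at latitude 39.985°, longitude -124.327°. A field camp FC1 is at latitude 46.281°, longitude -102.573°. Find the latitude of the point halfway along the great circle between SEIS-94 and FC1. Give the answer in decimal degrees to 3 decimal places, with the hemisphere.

43.650°N

Bx = cos φ₂ cos Δλ = 0.641903,  By = cos φ₂ sin Δλ = 0.256145
φₘ = atan2(sin φ₁ + sin φ₂, √((cos φ₁ + Bx)² + By²)) = 43.65012°
λₘ = λ₁ + atan2(By, cos φ₁ + Bx) = -114.01726°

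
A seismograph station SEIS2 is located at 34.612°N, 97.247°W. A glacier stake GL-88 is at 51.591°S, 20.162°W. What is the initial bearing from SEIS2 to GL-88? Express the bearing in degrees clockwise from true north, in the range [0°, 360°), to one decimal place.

140.1°

Δλ = 77.0850°
y = sin Δλ · cos φ₂ = 0.605554
x = cos φ₁ sin φ₂ − sin φ₁ cos φ₂ cos Δλ = -0.723786
θ = atan2(y, x) = 140.0825° → 140.0825° (mod 360°)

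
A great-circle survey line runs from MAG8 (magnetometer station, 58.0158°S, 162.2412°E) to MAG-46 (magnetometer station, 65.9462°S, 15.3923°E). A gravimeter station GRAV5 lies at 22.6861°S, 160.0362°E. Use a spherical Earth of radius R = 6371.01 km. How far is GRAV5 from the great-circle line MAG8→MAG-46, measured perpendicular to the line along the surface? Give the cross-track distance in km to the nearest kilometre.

1245 km

δ₁₃ = central angle MAG8→GRAV5 = 0.617245 rad  (haversine)
θ₁₃ = bearing MAG8→GRAV5 = 356.484°,  θ₁₂ = bearing MAG8→MAG-46 = 196.082°
dₓₜ = R·arcsin(sin δ₁₃ · sin(θ₁₃ − θ₁₂)) = 6371.01·arcsin(0.57879·sin(160.402°)) = 1244.776 km
|dₓₜ| = 1244.776 km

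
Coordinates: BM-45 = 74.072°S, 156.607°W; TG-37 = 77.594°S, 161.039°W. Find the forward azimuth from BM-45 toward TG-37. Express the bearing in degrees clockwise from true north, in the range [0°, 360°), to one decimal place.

195.0°

Δλ = -4.4320°
y = sin Δλ · cos φ₂ = -0.016602
x = cos φ₁ sin φ₂ − sin φ₁ cos φ₂ cos Δλ = -0.062050
θ = atan2(y, x) = -165.0210° → 194.9790° (mod 360°)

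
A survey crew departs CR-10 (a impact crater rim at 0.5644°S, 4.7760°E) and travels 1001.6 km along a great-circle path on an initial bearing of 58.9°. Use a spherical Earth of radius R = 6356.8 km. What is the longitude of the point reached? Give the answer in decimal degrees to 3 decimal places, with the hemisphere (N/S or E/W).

12.517°E

δ = d/R = 1001.6/6356.8 = 0.157564 rad
φ₂ = arcsin(sin φ₁ cos δ + cos φ₁ sin δ cos θ)
   = arcsin(-0.00985·0.98761 + 0.99995·0.15691·0.51653) = 4.08970°
λ₂ = λ₁ + atan2(sin θ sin δ cos φ₁, cos δ − sin φ₁ sin φ₂) = 12.51738°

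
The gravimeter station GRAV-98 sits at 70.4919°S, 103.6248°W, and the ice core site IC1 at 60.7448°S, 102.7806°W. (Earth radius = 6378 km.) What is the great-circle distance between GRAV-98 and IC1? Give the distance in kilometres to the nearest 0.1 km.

Δφ = 9.7471°,  Δλ = 0.8442°
a = sin²(Δφ/2) + cos φ₁ cos φ₂ sin²(Δλ/2) = 0.007227
c = 2·arcsin(√a) = 0.170224 rad = 9.7531°
d = R·c = 6378 × 0.170224 = 1085.7 km

1085.7 km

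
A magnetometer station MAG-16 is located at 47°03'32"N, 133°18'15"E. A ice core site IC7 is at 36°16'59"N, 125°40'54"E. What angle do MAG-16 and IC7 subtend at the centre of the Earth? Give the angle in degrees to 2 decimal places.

MAG-16: φ = +47.05889°, λ = +133.30417°
IC7: φ = +36.28306°, λ = +125.68167°
Δφ = -10.7758°,  Δλ = -7.6225°
a = sin²(Δφ/2) + cos φ₁ cos φ₂ sin²(Δλ/2) = 0.011243
c = 2·arcsin(√a) = 0.212467 rad = 12.1735°

12.17°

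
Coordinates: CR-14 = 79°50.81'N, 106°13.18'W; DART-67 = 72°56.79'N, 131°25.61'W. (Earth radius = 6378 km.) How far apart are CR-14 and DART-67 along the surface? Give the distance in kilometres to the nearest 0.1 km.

995.9 km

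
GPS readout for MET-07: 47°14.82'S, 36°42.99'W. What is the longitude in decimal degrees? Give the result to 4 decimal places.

36° + 42.99′/60 = 36 + 0.71650 = 36.7165°

36.7165°W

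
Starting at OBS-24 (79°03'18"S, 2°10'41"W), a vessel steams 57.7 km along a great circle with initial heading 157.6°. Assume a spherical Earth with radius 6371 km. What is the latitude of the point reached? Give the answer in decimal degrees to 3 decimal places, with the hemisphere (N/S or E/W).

79.533°S

OBS-24: φ = -79.05500°, λ = -2.17806°
δ = d/R = 57.7/6371 = 0.009057 rad
φ₂ = arcsin(sin φ₁ cos δ + cos φ₁ sin δ cos θ)
   = arcsin(-0.98181·0.99996 + 0.18987·0.00906·-0.92455) = -79.53291°
λ₂ = λ₁ + atan2(sin θ sin δ cos φ₁, cos δ − sin φ₁ sin φ₂) = -1.08955°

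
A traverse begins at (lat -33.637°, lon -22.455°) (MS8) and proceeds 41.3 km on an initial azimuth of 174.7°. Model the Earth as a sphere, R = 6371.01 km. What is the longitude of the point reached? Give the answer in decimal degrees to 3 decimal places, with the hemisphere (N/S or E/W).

22.414°W

δ = d/R = 41.3/6371.01 = 0.006482 rad
φ₂ = arcsin(sin φ₁ cos δ + cos φ₁ sin δ cos θ)
   = arcsin(-0.55393·0.99998 + 0.83256·0.00648·-0.99572) = -34.00682°
λ₂ = λ₁ + atan2(sin θ sin δ cos φ₁, cos δ − sin φ₁ sin φ₂) = -22.41361°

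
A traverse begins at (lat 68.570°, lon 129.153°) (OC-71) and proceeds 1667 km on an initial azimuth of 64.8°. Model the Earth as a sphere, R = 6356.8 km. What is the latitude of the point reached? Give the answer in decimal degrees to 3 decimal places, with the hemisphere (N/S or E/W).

69.946°N

δ = d/R = 1667/6356.8 = 0.262239 rad
φ₂ = arcsin(sin φ₁ cos δ + cos φ₁ sin δ cos θ)
   = arcsin(0.93086·0.96581 + 0.36536·0.25924·0.42578) = 69.94591°
λ₂ = λ₁ + atan2(sin θ sin δ cos φ₁, cos δ − sin φ₁ sin φ₂) = 172.31508°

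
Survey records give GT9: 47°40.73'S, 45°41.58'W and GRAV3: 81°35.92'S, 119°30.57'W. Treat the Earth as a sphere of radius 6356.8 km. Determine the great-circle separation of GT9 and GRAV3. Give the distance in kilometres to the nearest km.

4508 km

GT9: φ = -47.67883°, λ = -45.69300°
GRAV3: φ = -81.59867°, λ = -119.50950°
Δφ = -33.9198°,  Δλ = -73.8165°
a = sin²(Δφ/2) + cos φ₁ cos φ₂ sin²(Δλ/2) = 0.120567
c = 2·arcsin(√a) = 0.709227 rad = 40.6357°
d = R·c = 6356.8 × 0.709227 = 4508.4 km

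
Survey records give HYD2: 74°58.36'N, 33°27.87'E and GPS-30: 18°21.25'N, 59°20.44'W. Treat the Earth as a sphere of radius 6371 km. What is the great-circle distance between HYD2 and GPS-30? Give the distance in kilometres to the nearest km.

8119 km

HYD2: φ = +74.97267°, λ = +33.46450°
GPS-30: φ = +18.35417°, λ = -59.34067°
Δφ = -56.6185°,  Δλ = -92.8052°
a = sin²(Δφ/2) + cos φ₁ cos φ₂ sin²(Δλ/2) = 0.353961
c = 2·arcsin(√a) = 1.274398 rad = 73.0176°
d = R·c = 6371 × 1.274398 = 8119.2 km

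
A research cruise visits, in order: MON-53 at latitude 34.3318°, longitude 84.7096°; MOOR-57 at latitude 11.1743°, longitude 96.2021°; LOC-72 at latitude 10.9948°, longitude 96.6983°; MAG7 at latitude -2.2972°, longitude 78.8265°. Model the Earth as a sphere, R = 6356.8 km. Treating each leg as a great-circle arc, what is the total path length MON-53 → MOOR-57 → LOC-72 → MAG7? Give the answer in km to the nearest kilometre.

MON-53→MOOR-57: c = 0.443664 rad, d = 2820.29 km
MOOR-57→LOC-72: c = 0.009058 rad, d = 57.58 km
LOC-72→MAG7: c = 0.387437 rad, d = 2462.86 km
Total = 2820.29 + 57.58 + 2462.86 = 5340.72 km

5341 km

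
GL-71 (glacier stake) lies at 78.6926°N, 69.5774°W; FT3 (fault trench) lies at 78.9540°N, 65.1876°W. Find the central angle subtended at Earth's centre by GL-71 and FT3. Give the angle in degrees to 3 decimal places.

Δφ = 0.2614°,  Δλ = 4.3898°
a = sin²(Δφ/2) + cos φ₁ cos φ₂ sin²(Δλ/2) = 0.000060
c = 2·arcsin(√a) = 0.015532 rad = 0.8899°

0.890°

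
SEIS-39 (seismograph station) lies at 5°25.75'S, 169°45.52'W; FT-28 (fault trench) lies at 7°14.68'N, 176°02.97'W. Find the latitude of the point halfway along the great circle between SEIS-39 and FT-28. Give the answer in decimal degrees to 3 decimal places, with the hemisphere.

SEIS-39: φ = -5.42917°, λ = -169.75867°
FT-28: φ = +7.24467°, λ = -176.04950°
Bx = cos φ₂ cos Δλ = 0.986043,  By = cos φ₂ sin Δλ = -0.108701
φₘ = atan2(sin φ₁ + sin φ₂, √((cos φ₁ + Bx)² + By²)) = 0.90912°
λₘ = λ₁ + atan2(By, cos φ₁ + Bx) = -172.89854°

0.909°N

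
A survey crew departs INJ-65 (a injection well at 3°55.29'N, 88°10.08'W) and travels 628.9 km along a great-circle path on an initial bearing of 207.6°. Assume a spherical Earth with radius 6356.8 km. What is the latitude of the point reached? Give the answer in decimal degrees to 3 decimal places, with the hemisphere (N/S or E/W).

1.104°S

INJ-65: φ = +3.92150°, λ = -88.16800°
δ = d/R = 628.9/6356.8 = 0.098933 rad
φ₂ = arcsin(sin φ₁ cos δ + cos φ₁ sin δ cos θ)
   = arcsin(0.06839·0.99511 + 0.99766·0.09877·-0.88620) = -1.10427°
λ₂ = λ₁ + atan2(sin θ sin δ cos φ₁, cos δ − sin φ₁ sin φ₂) = -90.79130°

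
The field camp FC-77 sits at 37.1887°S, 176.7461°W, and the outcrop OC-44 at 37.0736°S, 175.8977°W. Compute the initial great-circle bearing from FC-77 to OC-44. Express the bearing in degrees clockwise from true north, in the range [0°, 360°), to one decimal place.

Δλ = 0.8484°
y = sin Δλ · cos φ₂ = 0.011814
x = cos φ₁ sin φ₂ − sin φ₁ cos φ₂ cos Δλ = 0.001956
θ = atan2(y, x) = 80.5989° → 80.5989° (mod 360°)

80.6°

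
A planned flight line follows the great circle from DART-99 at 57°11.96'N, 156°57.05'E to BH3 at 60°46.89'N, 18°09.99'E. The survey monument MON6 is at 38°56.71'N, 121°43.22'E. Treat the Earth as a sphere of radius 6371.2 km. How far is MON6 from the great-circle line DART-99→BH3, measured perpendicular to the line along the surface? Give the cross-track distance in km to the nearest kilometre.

DART-99: φ = +57.19933°, λ = +156.95083°
BH3: φ = +60.78150°, λ = +18.16650°
MON6: φ = +38.94517°, λ = +121.72033°
δ₁₃ = central angle DART-99→MON6 = 0.510487 rad  (haversine)
θ₁₃ = bearing DART-99→MON6 = 246.671°,  θ₁₂ = bearing DART-99→BH3 = 337.628°
dₓₜ = R·arcsin(sin δ₁₃ · sin(θ₁₃ − θ₁₂)) = 6371.2·arcsin(0.48860·sin(-90.957°)) = -3251.919 km
|dₓₜ| = 3251.919 km

3252 km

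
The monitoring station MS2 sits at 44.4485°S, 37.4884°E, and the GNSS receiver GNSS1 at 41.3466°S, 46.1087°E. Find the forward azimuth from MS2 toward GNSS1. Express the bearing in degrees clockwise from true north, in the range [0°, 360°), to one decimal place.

Δλ = 8.6203°
y = sin Δλ · cos φ₂ = 0.112523
x = cos φ₁ sin φ₂ − sin φ₁ cos φ₂ cos Δλ = 0.048173
θ = atan2(y, x) = 66.8234° → 66.8234° (mod 360°)

66.8°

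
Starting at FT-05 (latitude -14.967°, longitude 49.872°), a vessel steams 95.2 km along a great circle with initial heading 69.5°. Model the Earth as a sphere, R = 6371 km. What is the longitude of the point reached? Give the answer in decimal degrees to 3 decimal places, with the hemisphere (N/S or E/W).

50.701°E

δ = d/R = 95.2/6371 = 0.014943 rad
φ₂ = arcsin(sin φ₁ cos δ + cos φ₁ sin δ cos θ)
   = arcsin(-0.25826·0.99989 + 0.96607·0.01494·0.35021) = -14.66568°
λ₂ = λ₁ + atan2(sin θ sin δ cos φ₁, cos δ − sin φ₁ sin φ₂) = 50.70094°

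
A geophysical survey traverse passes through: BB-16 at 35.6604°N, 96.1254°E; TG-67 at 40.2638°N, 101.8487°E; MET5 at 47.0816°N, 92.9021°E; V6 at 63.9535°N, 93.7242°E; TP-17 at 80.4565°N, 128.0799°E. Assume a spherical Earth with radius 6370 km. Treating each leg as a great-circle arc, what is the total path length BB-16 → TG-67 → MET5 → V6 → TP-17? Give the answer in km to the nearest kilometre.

BB-16→TG-67: c = 0.112456 rad, d = 716.34 km
TG-67→MET5: c = 0.163849 rad, d = 1043.72 km
MET5→V6: c = 0.294576 rad, d = 1876.45 km
V6→TP-17: c = 0.329808 rad, d = 2100.87 km
Total = 716.34 + 1043.72 + 1876.45 + 2100.87 = 5737.38 km

5737 km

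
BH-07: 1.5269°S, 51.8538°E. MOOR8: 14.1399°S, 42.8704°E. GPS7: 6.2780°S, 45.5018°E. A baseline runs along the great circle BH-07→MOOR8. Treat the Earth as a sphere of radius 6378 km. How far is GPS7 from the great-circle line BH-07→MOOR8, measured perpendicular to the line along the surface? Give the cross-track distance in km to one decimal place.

275.4 km

δ₁₃ = central angle BH-07→GPS7 = 0.138212 rad  (haversine)
θ₁₃ = bearing BH-07→GPS7 = 232.960°,  θ₁₂ = bearing BH-07→MOOR8 = 214.699°
dₓₜ = R·arcsin(sin δ₁₃ · sin(θ₁₃ − θ₁₂)) = 6378·arcsin(0.13777·sin(18.261°)) = 275.431 km
|dₓₜ| = 275.431 km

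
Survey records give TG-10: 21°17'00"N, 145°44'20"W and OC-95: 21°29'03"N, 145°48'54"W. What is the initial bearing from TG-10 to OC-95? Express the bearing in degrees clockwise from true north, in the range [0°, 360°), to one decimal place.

340.6°

TG-10: φ = +21.28333°, λ = -145.73889°
OC-95: φ = +21.48417°, λ = -145.81500°
Δλ = -0.0761°
y = sin Δλ · cos φ₂ = -0.001236
x = cos φ₁ sin φ₂ − sin φ₁ cos φ₂ cos Δλ = 0.003505
θ = atan2(y, x) = -19.4234° → 340.5766° (mod 360°)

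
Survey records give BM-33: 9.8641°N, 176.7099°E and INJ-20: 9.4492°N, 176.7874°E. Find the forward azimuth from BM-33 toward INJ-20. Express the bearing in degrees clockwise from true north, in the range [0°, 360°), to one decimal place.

Δλ = 0.0775°
y = sin Δλ · cos φ₂ = 0.001334
x = cos φ₁ sin φ₂ − sin φ₁ cos φ₂ cos Δλ = -0.007241
θ = atan2(y, x) = 169.5596° → 169.5596° (mod 360°)

169.6°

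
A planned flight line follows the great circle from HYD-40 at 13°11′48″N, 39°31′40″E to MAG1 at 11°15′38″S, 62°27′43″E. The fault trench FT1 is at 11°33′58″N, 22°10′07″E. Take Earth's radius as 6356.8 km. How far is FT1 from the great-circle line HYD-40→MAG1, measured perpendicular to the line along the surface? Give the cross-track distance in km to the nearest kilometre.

1430 km

HYD-40: φ = +13.19667°, λ = +39.52778°
MAG1: φ = -11.26056°, λ = +62.46194°
FT1: φ = +11.56611°, λ = +22.16861°
δ₁₃ = central angle HYD-40→FT1 = 0.297230 rad  (haversine)
θ₁₃ = bearing HYD-40→FT1 = 266.424°,  θ₁₂ = bearing HYD-40→MAG1 = 136.041°
dₓₜ = R·arcsin(sin δ₁₃ · sin(θ₁₃ − θ₁₂)) = 6356.8·arcsin(0.29287·sin(130.383°)) = 1430.171 km
|dₓₜ| = 1430.171 km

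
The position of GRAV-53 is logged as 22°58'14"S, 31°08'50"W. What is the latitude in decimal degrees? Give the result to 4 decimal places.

22.9706°S

22° + 58′/60 + 14″/3600 = 22 + 0.96667 + 0.00389 = 22.9706°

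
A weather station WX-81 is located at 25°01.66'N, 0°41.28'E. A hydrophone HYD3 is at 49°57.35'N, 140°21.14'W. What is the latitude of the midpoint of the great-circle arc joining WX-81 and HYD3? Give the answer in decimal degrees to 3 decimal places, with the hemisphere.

WX-81: φ = +25.02767°, λ = +0.68800°
HYD3: φ = +49.95583°, λ = -140.35233°
Bx = cos φ₂ cos Δλ = -0.500283,  By = cos φ₂ sin Δλ = -0.404539
φₘ = atan2(sin φ₁ + sin φ₂, √((cos φ₁ + Bx)² + By²)) = 64.26188°
λₘ = λ₁ + atan2(By, cos φ₁ + Bx) = -44.22140°

64.262°N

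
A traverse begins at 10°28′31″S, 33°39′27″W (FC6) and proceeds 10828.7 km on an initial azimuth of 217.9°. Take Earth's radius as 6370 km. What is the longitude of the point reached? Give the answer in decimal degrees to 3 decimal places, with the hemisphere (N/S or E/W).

147.477°W

FC6: φ = -10.47528°, λ = -33.65750°
δ = d/R = 10828.7/6370 = 1.699953 rad
φ₂ = arcsin(sin φ₁ cos δ + cos φ₁ sin δ cos θ)
   = arcsin(-0.18181·-0.12880 + 0.98333·0.99167·-0.78908) = -48.24963°
λ₂ = λ₁ + atan2(sin θ sin δ cos φ₁, cos δ − sin φ₁ sin φ₂) = -147.47680°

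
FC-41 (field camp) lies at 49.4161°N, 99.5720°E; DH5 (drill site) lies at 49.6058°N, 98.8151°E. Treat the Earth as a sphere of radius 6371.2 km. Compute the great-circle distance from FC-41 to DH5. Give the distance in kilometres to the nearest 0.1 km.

58.6 km

Δφ = 0.1897°,  Δλ = -0.7569°
a = sin²(Δφ/2) + cos φ₁ cos φ₂ sin²(Δλ/2) = 0.000021
c = 2·arcsin(√a) = 0.009194 rad = 0.5268°
d = R·c = 6371.2 × 0.009194 = 58.6 km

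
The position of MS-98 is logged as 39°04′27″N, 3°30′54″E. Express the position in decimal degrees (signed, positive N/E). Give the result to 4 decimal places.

lat: 39.0742° N → +39.0742°
lon: 3.5150° E → +3.5150°

+39.0742°, +3.5150°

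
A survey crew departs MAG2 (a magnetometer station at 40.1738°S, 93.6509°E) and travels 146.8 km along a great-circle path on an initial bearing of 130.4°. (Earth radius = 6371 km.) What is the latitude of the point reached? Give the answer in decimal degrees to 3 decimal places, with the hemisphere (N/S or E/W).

δ = d/R = 146.8/6371 = 0.023042 rad
φ₂ = arcsin(sin φ₁ cos δ + cos φ₁ sin δ cos θ)
   = arcsin(-0.64511·0.99973 + 0.76409·0.02304·-0.64812) = -41.02186°
λ₂ = λ₁ + atan2(sin θ sin δ cos φ₁, cos δ − sin φ₁ sin φ₂) = 94.98349°

41.022°S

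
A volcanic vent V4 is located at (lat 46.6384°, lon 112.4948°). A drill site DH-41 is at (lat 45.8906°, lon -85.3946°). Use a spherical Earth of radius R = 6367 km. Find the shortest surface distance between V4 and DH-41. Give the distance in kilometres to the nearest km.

Δφ = -0.7478°,  Δλ = 162.1106°
a = sin²(Δφ/2) + cos φ₁ cos φ₂ sin²(Δλ/2) = 0.466385
c = 2·arcsin(√a) = 1.503515 rad = 86.1451°
d = R·c = 6367 × 1.503515 = 9572.9 km

9573 km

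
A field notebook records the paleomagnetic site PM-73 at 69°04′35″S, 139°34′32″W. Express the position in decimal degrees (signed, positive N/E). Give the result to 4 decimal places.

lat: 69.0764° S → -69.0764°
lon: 139.5756° W → -139.5756°

-69.0764°, -139.5756°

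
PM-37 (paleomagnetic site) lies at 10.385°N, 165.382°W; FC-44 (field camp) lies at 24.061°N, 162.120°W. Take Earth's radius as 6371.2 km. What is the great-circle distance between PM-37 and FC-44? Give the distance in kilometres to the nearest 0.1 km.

1559.5 km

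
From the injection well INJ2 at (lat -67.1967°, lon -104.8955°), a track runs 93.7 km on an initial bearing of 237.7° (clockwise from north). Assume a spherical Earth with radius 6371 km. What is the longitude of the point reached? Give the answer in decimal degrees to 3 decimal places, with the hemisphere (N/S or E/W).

δ = d/R = 93.7/6371 = 0.014707 rad
φ₂ = arcsin(sin φ₁ cos δ + cos φ₁ sin δ cos θ)
   = arcsin(-0.92184·0.99989 + 0.38757·0.01471·-0.53435) = -67.63624°
λ₂ = λ₁ + atan2(sin θ sin δ cos φ₁, cos δ − sin φ₁ sin φ₂) = -106.76777°

106.768°W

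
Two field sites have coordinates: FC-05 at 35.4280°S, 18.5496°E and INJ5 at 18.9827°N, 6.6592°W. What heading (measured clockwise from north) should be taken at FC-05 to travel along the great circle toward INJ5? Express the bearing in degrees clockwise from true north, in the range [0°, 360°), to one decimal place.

332.1°

Δλ = -25.2088°
y = sin Δλ · cos φ₂ = -0.402755
x = cos φ₁ sin φ₂ − sin φ₁ cos φ₂ cos Δλ = 0.761004
θ = atan2(y, x) = -27.8897° → 332.1103° (mod 360°)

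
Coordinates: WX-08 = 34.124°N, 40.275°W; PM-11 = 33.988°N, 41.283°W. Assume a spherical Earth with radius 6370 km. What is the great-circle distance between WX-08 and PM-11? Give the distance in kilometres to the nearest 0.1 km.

Δφ = -0.1360°,  Δλ = -1.0080°
a = sin²(Δφ/2) + cos φ₁ cos φ₂ sin²(Δλ/2) = 0.000055
c = 2·arcsin(√a) = 0.014768 rad = 0.8461°
d = R·c = 6370 × 0.014768 = 94.1 km

94.1 km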